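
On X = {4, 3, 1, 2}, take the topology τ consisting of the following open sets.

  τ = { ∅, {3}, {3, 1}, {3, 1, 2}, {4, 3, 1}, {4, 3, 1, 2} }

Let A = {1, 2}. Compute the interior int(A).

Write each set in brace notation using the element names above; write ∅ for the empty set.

U open, U⊆A: ∅. int(A) = ⋃ = ∅

∅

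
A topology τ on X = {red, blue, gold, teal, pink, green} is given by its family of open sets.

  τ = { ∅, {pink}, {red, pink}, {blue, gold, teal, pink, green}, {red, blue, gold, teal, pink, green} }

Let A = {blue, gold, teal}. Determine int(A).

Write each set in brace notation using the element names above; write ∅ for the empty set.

opens ⊆ A: ∅; union → int = ∅

∅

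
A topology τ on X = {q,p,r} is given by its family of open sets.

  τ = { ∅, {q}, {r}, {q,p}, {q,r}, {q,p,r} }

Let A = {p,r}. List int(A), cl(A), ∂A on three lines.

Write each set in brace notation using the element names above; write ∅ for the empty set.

int(A) = {r}
cl(A)  = {p,r}
∂A     = {p}

opens ⊆ A: ∅, {r}; union → int = {r}
complement {q}; its interior {q}; cl(A) = X∖{q} = {p,r}
boundary = {p,r} ∖ {r} = {p}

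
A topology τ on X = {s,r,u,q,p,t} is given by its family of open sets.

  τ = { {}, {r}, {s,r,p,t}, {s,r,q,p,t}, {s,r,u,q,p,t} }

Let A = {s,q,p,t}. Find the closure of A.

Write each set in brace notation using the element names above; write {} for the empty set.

closure: X∖int(X∖A) = X∖{r} = {s,u,q,p,t}

{s,u,q,p,t}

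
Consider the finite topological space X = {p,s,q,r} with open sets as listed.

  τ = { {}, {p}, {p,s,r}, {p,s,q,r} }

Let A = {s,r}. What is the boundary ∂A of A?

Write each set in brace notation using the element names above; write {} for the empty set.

interior: largest open inside A is {} (from {})
cl via duality: int({p,q}) = {p}, so X∖{p} = {s,q,r}
cl∖int = {s,q,r}

{s,q,r}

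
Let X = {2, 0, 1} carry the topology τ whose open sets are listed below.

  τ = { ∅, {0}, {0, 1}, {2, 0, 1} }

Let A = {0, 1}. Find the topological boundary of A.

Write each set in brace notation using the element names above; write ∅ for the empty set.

{2}

U open, U⊆A: ∅, {0}, {0, 1}. int(A) = ⋃ = {0, 1}
X∖A={2}, int(X∖A)=∅, hence cl(A)={2, 0, 1}
∂A: remove int from cl → {2}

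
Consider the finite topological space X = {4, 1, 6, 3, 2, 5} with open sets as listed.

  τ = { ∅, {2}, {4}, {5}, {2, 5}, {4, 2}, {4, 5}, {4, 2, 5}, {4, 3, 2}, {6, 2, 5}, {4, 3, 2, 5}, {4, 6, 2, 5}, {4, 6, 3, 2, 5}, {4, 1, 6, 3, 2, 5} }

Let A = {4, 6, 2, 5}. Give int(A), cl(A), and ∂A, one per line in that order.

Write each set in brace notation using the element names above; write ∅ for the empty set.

int(A) = {4, 6, 2, 5}
cl(A)  = {4, 1, 6, 3, 2, 5}
∂A     = {1, 3}

open subsets of A: ∅, {4}, {2}, {5}, {4, 5}, {4, 2}, {2, 5}, {6, 2, 5}, {4, 2, 5}, {4, 6, 2, 5}; so int(A) = {4, 6, 2, 5}
closure: X∖int(X∖A) = X∖∅ = {4, 1, 6, 3, 2, 5}
∂A = {4, 1, 6, 3, 2, 5} minus {4, 6, 2, 5} = {1, 3}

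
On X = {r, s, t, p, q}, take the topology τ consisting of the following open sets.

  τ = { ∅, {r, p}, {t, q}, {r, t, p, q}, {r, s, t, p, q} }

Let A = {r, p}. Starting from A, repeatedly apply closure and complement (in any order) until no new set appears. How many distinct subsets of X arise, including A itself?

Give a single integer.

4

X∖A={s, t, q}, int(X∖A)={t, q}, hence cl(A)={r, s, p}
Orbit (k=closure, c=complement):
  1. A     = {r, p}
  2. kA    = {r, s, p}
  3. cA    = {s, t, q}
  4. ckA   = {t, q}
(closed under both — stop)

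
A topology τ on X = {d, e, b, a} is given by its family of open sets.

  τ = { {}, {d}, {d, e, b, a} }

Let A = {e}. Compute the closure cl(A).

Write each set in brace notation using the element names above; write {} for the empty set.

{e, b, a}

closure: X∖int(X∖A) = X∖{d} = {e, b, a}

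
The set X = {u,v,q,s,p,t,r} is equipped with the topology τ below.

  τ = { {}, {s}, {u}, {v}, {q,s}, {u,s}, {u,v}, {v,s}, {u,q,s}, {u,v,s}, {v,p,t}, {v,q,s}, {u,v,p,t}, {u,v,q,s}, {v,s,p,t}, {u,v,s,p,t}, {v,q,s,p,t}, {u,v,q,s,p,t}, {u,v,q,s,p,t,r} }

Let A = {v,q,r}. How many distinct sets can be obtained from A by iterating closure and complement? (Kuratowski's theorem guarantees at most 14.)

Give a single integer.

cl via duality: int({u,s,p,t}) = {u,s}, so X∖{u,s} = {v,q,p,t,r}
Write k for closure, c for complement:
  1. A     = {v,q,r}
  2. kA    = {v,q,p,t,r}
  3. cA    = {u,s,p,t}
  4. ckA   = {u,s}
  5. kcA   = {u,q,s,p,t,r}
  6. kckA  = {u,q,s,r}
  7. ckcA  = {v}
  8. ckckA = {v,p,t}
  9. kckcA = {v,p,t,r}
  10. ckckcA = {u,q,s}
applying k or c yields no new set

10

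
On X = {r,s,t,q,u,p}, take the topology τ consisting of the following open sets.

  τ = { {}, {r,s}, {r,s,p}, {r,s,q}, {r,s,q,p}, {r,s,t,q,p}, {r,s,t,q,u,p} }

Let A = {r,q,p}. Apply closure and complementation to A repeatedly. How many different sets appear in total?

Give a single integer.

X∖A={s,t,u}, int(X∖A)={}, hence cl(A)={r,s,t,q,u,p}
Orbit (k=closure, c=complement):
  1. A     = {r,q,p}
  2. kA    = {r,s,t,q,u,p}
  3. cA    = {s,t,u}
  4. ckA   = {}
(closed under both — stop)

4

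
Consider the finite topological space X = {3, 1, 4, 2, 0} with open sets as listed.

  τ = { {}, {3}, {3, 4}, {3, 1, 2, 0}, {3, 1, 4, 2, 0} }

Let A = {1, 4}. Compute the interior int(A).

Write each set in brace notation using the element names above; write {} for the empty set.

{}

open subsets of A: {}; so int(A) = {}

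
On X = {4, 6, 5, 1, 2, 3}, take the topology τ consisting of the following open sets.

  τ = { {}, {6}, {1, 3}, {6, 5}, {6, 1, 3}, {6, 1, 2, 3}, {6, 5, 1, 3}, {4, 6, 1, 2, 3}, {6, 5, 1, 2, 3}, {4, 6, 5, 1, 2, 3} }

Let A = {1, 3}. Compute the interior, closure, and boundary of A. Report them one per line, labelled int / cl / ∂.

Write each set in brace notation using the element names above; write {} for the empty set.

interior: largest open inside A is {1, 3} (from {}, {1, 3})
cl via duality: int({4, 6, 5, 2}) = {6, 5}, so X∖{6, 5} = {4, 1, 2, 3}
cl∖int = {4, 2}

int(A) = {1, 3}
cl(A)  = {4, 1, 2, 3}
∂A     = {4, 2}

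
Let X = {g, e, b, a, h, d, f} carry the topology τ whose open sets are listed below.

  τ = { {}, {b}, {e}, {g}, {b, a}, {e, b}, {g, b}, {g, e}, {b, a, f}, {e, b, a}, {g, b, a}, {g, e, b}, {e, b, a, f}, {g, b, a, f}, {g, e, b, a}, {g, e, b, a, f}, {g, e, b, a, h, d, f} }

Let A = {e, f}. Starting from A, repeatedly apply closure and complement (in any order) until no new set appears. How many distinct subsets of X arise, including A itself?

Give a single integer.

X∖A={g, b, a, h, d}, int(X∖A)={g, b, a}, hence cl(A)={e, h, d, f}
Orbit (k=closure, c=complement):
  1. A     = {e, f}
  2. kA    = {e, h, d, f}
  3. cA    = {g, b, a, h, d}
  4. ckA   = {g, b, a}
  5. kcA   = {g, b, a, h, d, f}
  6. ckcA  = {e}
  7. kckcA = {e, h, d}
  8. ckckcA = {g, b, a, f}
(closed under both — stop)

8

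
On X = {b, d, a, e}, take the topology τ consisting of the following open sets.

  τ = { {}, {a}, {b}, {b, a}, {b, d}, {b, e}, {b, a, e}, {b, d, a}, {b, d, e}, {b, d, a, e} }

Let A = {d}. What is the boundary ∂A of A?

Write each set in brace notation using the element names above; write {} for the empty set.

{d}

opens ⊆ A: {}; union → int = {}
complement {b, a, e}; its interior {b, a, e}; cl(A) = X∖{b, a, e} = {d}
boundary = {d} ∖ {} = {d}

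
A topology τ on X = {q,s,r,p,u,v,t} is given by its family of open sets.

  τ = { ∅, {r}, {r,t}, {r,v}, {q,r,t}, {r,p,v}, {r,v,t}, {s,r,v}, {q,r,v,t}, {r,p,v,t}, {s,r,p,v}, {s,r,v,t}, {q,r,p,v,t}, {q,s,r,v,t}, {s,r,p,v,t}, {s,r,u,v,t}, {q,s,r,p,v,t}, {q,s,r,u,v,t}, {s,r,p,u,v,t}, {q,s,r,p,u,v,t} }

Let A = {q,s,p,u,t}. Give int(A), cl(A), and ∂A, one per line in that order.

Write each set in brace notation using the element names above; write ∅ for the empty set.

int(A) = ∅
cl(A)  = {q,s,p,u,t}
∂A     = {q,s,p,u,t}

opens ⊆ A: ∅; union → int = ∅
complement {r,v}; its interior {r,v}; cl(A) = X∖{r,v} = {q,s,p,u,t}
boundary = {q,s,p,u,t} ∖ ∅ = {q,s,p,u,t}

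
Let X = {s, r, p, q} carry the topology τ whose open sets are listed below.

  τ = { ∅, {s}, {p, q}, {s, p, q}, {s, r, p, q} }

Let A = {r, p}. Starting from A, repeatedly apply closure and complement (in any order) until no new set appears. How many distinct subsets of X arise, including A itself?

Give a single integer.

8

X∖A={s, q}, int(X∖A)={s}, hence cl(A)={r, p, q}
Orbit (k=closure, c=complement):
  1. A     = {r, p}
  2. kA    = {r, p, q}
  3. cA    = {s, q}
  4. ckA   = {s}
  5. kcA   = {s, r, p, q}
  6. kckA  = {s, r}
  7. ckcA  = ∅
  8. ckckA = {p, q}
(closed under both — stop)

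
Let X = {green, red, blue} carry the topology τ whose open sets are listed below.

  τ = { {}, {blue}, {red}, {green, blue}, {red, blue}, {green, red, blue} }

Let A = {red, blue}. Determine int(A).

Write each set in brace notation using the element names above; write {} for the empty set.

{red, blue}

interior: largest open inside A is {red, blue} (from {}, {red}, {blue}, {red, blue})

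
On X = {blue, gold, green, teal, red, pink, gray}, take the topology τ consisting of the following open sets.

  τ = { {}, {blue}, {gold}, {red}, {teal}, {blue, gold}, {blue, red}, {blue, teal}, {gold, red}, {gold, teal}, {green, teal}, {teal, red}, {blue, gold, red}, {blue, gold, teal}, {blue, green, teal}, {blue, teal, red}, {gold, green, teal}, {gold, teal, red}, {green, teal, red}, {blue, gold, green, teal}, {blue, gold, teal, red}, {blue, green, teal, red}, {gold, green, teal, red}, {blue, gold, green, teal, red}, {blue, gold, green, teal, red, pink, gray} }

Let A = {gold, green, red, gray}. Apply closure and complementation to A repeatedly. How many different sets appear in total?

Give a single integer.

complement {blue, teal, pink}; its interior {blue, teal}; cl(A) = X∖{blue, teal} = {gold, green, red, pink, gray}
With k = closure, c = complement:
  1. A     = {gold, green, red, gray}
  2. kA    = {gold, green, red, pink, gray}
  3. cA    = {blue, teal, pink}
  4. ckA   = {blue, teal}
  5. kcA   = {blue, green, teal, pink, gray}
  6. ckcA  = {gold, red}
  7. kckcA = {gold, red, pink, gray}
  8. ckckcA = {blue, green, teal}
k, c of each give nothing new

8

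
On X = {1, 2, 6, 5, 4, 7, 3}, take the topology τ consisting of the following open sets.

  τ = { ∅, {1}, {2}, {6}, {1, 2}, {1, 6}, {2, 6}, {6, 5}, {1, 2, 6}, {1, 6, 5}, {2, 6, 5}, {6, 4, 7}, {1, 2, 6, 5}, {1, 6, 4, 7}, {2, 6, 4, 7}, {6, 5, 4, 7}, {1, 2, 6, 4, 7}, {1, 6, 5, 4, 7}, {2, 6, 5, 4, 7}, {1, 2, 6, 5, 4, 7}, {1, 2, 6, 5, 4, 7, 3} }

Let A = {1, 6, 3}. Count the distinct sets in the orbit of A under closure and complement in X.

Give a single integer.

8

closure: X∖int(X∖A) = X∖{2} = {1, 6, 5, 4, 7, 3}
Let k=closure and c=complement:
  1. A     = {1, 6, 3}
  2. kA    = {1, 6, 5, 4, 7, 3}
  3. cA    = {2, 5, 4, 7}
  4. ckA   = {2}
  5. kcA   = {2, 5, 4, 7, 3}
  6. kckA  = {2, 3}
  7. ckcA  = {1, 6}
  8. ckckA = {1, 6, 5, 4, 7}
— saturated at 8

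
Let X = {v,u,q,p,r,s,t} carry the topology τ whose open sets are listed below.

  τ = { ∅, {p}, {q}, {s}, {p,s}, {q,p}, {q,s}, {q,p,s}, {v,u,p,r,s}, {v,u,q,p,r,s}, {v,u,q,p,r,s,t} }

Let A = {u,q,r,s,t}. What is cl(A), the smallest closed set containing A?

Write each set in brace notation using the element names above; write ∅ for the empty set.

{v,u,q,r,s,t}

complement {v,p}; its interior {p}; cl(A) = X∖{p} = {v,u,q,r,s,t}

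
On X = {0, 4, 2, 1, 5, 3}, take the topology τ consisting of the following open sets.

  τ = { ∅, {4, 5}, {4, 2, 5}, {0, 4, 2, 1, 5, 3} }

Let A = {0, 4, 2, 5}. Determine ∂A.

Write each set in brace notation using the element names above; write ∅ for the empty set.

{0, 1, 3}

open subsets of A: ∅, {4, 5}, {4, 2, 5}; so int(A) = {4, 2, 5}
closure: X∖int(X∖A) = X∖∅ = {0, 4, 2, 1, 5, 3}
∂A = {0, 4, 2, 1, 5, 3} minus {4, 2, 5} = {0, 1, 3}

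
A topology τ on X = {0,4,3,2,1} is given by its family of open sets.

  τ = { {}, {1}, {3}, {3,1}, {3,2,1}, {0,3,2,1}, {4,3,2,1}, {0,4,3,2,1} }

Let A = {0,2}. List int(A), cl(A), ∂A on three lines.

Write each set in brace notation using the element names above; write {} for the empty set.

int(A) = {}
cl(A)  = {0,4,2}
∂A     = {0,4,2}

opens ⊆ A: {}; union → int = {}
complement {4,3,1}; its interior {3,1}; cl(A) = X∖{3,1} = {0,4,2}
boundary = {0,4,2} ∖ {} = {0,4,2}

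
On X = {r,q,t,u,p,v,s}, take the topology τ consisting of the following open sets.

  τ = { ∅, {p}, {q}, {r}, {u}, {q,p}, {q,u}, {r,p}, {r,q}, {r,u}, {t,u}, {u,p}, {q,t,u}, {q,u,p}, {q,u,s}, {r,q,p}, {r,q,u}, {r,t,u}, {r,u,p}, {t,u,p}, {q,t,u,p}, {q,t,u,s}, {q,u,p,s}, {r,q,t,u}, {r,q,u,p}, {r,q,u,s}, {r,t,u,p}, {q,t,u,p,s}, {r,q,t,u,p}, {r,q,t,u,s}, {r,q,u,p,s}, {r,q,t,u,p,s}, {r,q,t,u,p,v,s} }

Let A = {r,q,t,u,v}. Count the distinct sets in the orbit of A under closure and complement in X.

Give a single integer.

8

X∖A={p,s}, int(X∖A)={p}, hence cl(A)={r,q,t,u,v,s}
Orbit (k=closure, c=complement):
  1. A     = {r,q,t,u,v}
  2. kA    = {r,q,t,u,v,s}
  3. cA    = {p,s}
  4. ckA   = {p}
  5. kcA   = {p,v,s}
  6. kckA  = {p,v}
  7. ckcA  = {r,q,t,u}
  8. ckckA = {r,q,t,u,s}
(closed under both — stop)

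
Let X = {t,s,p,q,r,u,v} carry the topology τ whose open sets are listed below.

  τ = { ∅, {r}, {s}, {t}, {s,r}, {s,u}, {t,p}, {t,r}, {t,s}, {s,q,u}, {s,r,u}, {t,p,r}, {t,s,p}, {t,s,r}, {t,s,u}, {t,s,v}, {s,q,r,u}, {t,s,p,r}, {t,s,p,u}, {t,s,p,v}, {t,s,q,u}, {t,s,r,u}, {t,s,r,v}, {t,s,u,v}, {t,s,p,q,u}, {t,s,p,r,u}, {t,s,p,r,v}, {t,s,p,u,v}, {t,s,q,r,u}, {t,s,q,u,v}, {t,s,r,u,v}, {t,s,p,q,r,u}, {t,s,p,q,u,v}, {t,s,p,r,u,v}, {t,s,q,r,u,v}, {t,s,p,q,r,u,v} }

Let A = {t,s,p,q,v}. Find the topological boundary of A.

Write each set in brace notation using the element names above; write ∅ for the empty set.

opens ⊆ A: ∅, {t}, {s}, {t,p}, {t,s}, {t,s,p}, {t,s,v}, {t,s,p,v}; union → int = {t,s,p,v}
complement {r,u}; its interior {r}; cl(A) = X∖{r} = {t,s,p,q,u,v}
boundary = {t,s,p,q,u,v} ∖ {t,s,p,v} = {q,u}

{q,u}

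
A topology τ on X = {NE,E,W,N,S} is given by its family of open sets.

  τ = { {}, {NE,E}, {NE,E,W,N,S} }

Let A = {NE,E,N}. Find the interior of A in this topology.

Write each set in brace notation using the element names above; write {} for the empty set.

{NE,E}

open subsets of A: {}, {NE,E}; so int(A) = {NE,E}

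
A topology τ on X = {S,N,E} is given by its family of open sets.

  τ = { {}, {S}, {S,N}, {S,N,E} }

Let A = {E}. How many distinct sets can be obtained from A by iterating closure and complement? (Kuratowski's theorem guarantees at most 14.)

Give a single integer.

X∖A={S,N}, int(X∖A)={S,N}, hence cl(A)={E}
Orbit (k=closure, c=complement):
  1. A     = {E}
  2. cA    = {S,N}
  3. kcA   = {S,N,E}
  4. ckcA  = {}
(closed under both — stop)

4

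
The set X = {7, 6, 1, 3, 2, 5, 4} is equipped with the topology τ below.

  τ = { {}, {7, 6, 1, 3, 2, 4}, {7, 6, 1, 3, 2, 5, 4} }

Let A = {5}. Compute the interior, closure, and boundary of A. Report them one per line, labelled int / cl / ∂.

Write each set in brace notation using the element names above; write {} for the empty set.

open subsets of A: {}; so int(A) = {}
closure: X∖int(X∖A) = X∖{7, 6, 1, 3, 2, 4} = {5}
∂A = {5} minus {} = {5}

int(A) = {}
cl(A)  = {5}
∂A     = {5}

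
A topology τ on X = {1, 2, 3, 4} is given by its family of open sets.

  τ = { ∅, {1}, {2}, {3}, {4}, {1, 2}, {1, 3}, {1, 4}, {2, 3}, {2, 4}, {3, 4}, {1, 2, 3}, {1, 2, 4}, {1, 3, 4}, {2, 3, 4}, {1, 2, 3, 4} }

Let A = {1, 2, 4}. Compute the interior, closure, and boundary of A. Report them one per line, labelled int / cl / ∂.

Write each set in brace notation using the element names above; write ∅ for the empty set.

int(A) = {1, 2, 4}
cl(A)  = {1, 2, 4}
∂A     = ∅

U open, U⊆A: ∅, {1}, {4}, {2}, {1, 2}, {2, 4}, {1, 4}, {1, 2, 4}. int(A) = ⋃ = {1, 2, 4}
X∖A={3}, int(X∖A)={3}, hence cl(A)={1, 2, 4}
∂A: remove int from cl → ∅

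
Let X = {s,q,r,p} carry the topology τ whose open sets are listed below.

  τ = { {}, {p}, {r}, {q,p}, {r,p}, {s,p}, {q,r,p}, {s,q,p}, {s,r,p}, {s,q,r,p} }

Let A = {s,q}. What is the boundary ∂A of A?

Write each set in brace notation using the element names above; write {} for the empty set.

interior: largest open inside A is {} (from {})
cl via duality: int({r,p}) = {r,p}, so X∖{r,p} = {s,q}
cl∖int = {s,q}

{s,q}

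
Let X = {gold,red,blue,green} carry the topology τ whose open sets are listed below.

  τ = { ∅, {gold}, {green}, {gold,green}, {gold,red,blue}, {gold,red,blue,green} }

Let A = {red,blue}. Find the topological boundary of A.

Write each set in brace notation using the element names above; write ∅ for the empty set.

{red,blue}

interior: largest open inside A is ∅ (from ∅)
cl via duality: int({gold,green}) = {gold,green}, so X∖{gold,green} = {red,blue}
cl∖int = {red,blue}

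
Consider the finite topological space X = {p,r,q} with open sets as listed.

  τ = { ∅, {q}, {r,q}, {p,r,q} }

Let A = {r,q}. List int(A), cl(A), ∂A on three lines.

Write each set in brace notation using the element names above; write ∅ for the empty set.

int(A) = {r,q}
cl(A)  = {p,r,q}
∂A     = {p}

U open, U⊆A: ∅, {q}, {r,q}. int(A) = ⋃ = {r,q}
X∖A={p}, int(X∖A)=∅, hence cl(A)={p,r,q}
∂A: remove int from cl → {p}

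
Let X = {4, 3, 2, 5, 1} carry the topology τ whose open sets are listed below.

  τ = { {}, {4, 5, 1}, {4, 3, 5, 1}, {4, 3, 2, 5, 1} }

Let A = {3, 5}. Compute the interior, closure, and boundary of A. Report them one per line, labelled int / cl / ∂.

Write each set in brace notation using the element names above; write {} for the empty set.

open subsets of A: {}; so int(A) = {}
closure: X∖int(X∖A) = X∖{} = {4, 3, 2, 5, 1}
∂A = {4, 3, 2, 5, 1} minus {} = {4, 3, 2, 5, 1}

int(A) = {}
cl(A)  = {4, 3, 2, 5, 1}
∂A     = {4, 3, 2, 5, 1}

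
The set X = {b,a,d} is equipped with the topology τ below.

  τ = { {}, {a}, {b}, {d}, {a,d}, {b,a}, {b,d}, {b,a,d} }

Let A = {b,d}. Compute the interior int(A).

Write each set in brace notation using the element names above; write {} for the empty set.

open subsets of A: {}, {b}, {d}, {b,d}; so int(A) = {b,d}

{b,d}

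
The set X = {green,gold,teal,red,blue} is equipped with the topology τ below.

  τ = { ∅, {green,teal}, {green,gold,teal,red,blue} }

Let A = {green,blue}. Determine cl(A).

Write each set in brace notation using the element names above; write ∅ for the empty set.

cl via duality: int({gold,teal,red}) = ∅, so X∖∅ = {green,gold,teal,red,blue}

{green,gold,teal,red,blue}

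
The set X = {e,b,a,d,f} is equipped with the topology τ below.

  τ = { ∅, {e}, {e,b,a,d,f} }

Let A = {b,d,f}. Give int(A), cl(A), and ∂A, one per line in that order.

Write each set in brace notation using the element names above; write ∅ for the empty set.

int(A) = ∅
cl(A)  = {b,a,d,f}
∂A     = {b,a,d,f}

U open, U⊆A: ∅. int(A) = ⋃ = ∅
X∖A={e,a}, int(X∖A)={e}, hence cl(A)={b,a,d,f}
∂A: remove int from cl → {b,a,d,f}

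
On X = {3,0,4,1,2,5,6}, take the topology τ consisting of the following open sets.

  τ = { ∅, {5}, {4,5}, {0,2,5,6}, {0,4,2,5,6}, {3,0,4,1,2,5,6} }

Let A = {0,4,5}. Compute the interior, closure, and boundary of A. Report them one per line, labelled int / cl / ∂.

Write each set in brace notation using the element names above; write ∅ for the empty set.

U open, U⊆A: ∅, {5}, {4,5}. int(A) = ⋃ = {4,5}
X∖A={3,1,2,6}, int(X∖A)=∅, hence cl(A)={3,0,4,1,2,5,6}
∂A: remove int from cl → {3,0,1,2,6}

int(A) = {4,5}
cl(A)  = {3,0,4,1,2,5,6}
∂A     = {3,0,1,2,6}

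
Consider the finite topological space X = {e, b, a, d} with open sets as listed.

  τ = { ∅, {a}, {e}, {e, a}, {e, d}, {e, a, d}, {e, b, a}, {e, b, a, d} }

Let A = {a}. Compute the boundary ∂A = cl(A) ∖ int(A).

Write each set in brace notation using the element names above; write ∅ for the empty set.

U open, U⊆A: ∅, {a}. int(A) = ⋃ = {a}
X∖A={e, b, d}, int(X∖A)={e, d}, hence cl(A)={b, a}
∂A: remove int from cl → {b}

{b}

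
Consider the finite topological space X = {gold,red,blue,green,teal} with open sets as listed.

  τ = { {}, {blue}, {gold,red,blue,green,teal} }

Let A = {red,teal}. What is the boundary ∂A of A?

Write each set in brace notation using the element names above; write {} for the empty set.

U open, U⊆A: {}. int(A) = ⋃ = {}
X∖A={gold,blue,green}, int(X∖A)={blue}, hence cl(A)={gold,red,green,teal}
∂A: remove int from cl → {gold,red,green,teal}

{gold,red,green,teal}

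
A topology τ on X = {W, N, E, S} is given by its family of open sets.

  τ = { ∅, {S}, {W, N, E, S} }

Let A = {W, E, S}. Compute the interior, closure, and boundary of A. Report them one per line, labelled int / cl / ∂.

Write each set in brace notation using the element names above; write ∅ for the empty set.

int(A) = {S}
cl(A)  = {W, N, E, S}
∂A     = {W, N, E}

U open, U⊆A: ∅, {S}. int(A) = ⋃ = {S}
X∖A={N}, int(X∖A)=∅, hence cl(A)={W, N, E, S}
∂A: remove int from cl → {W, N, E}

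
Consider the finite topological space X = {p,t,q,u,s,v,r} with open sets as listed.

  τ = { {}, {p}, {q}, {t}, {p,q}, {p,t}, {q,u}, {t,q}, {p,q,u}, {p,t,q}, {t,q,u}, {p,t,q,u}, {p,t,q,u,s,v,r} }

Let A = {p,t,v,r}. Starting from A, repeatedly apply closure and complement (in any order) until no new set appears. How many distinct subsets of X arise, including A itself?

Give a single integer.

closure: X∖int(X∖A) = X∖{q,u} = {p,t,s,v,r}
Let k=closure and c=complement:
  1. A     = {p,t,v,r}
  2. kA    = {p,t,s,v,r}
  3. cA    = {q,u,s}
  4. ckA   = {q,u}
  5. kcA   = {q,u,s,v,r}
  6. ckcA  = {p,t}
— saturated at 6

6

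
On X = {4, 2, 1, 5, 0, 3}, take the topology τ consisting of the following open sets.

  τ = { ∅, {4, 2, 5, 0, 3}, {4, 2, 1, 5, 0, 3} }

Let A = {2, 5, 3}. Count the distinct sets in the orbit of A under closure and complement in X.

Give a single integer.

4

cl via duality: int({4, 1, 0}) = ∅, so X∖∅ = {4, 2, 1, 5, 0, 3}
Write k for closure, c for complement:
  1. A     = {2, 5, 3}
  2. kA    = {4, 2, 1, 5, 0, 3}
  3. cA    = {4, 1, 0}
  4. ckA   = ∅
applying k or c yields no new set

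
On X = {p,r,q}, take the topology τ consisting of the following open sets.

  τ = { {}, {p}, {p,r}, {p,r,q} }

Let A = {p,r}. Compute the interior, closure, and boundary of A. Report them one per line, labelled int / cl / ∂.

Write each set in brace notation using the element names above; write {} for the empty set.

U open, U⊆A: {}, {p}, {p,r}. int(A) = ⋃ = {p,r}
X∖A={q}, int(X∖A)={}, hence cl(A)={p,r,q}
∂A: remove int from cl → {q}

int(A) = {p,r}
cl(A)  = {p,r,q}
∂A     = {q}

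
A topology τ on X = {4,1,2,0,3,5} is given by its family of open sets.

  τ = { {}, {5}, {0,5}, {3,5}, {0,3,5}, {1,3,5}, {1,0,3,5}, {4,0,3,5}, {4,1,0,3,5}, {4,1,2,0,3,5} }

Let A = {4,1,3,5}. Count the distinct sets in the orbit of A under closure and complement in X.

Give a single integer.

6

X∖A={2,0}, int(X∖A)={}, hence cl(A)={4,1,2,0,3,5}
Orbit (k=closure, c=complement):
  1. A     = {4,1,3,5}
  2. kA    = {4,1,2,0,3,5}
  3. cA    = {2,0}
  4. ckA   = {}
  5. kcA   = {4,2,0}
  6. ckcA  = {1,3,5}
(closed under both — stop)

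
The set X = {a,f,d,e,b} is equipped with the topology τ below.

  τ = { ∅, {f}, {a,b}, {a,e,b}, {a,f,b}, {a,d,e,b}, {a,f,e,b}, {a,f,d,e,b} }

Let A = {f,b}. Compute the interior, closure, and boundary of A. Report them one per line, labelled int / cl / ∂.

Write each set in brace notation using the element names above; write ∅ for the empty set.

U open, U⊆A: ∅, {f}. int(A) = ⋃ = {f}
X∖A={a,d,e}, int(X∖A)=∅, hence cl(A)={a,f,d,e,b}
∂A: remove int from cl → {a,d,e,b}

int(A) = {f}
cl(A)  = {a,f,d,e,b}
∂A     = {a,d,e,b}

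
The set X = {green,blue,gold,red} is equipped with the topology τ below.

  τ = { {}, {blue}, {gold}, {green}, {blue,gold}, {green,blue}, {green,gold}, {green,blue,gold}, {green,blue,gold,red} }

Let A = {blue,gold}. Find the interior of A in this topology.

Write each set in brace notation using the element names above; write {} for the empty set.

{blue,gold}

interior: largest open inside A is {blue,gold} (from {}, {gold}, {blue}, {blue,gold})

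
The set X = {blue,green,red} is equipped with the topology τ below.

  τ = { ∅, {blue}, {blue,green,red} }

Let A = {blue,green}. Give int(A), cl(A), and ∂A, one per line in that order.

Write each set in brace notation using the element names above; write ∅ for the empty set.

open subsets of A: ∅, {blue}; so int(A) = {blue}
closure: X∖int(X∖A) = X∖∅ = {blue,green,red}
∂A = {blue,green,red} minus {blue} = {green,red}

int(A) = {blue}
cl(A)  = {blue,green,red}
∂A     = {green,red}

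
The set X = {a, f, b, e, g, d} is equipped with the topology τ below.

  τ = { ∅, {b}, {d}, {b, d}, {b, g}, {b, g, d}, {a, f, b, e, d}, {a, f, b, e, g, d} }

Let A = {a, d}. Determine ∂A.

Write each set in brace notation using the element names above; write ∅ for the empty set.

open subsets of A: ∅, {d}; so int(A) = {d}
closure: X∖int(X∖A) = X∖{b, g} = {a, f, e, d}
∂A = {a, f, e, d} minus {d} = {a, f, e}

{a, f, e}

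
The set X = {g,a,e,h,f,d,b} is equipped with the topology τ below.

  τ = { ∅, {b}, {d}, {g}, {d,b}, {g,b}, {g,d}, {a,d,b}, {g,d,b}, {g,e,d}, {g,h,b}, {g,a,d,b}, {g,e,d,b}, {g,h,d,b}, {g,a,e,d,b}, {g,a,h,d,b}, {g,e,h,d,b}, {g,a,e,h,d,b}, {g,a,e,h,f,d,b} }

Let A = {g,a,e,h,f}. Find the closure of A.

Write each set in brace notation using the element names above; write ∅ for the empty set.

cl via duality: int({d,b}) = {d,b}, so X∖{d,b} = {g,a,e,h,f}

{g,a,e,h,f}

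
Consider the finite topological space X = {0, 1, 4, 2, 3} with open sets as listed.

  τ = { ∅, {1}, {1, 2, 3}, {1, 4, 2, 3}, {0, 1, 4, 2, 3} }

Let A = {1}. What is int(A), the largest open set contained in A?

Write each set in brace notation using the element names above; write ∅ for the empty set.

open subsets of A: ∅, {1}; so int(A) = {1}

{1}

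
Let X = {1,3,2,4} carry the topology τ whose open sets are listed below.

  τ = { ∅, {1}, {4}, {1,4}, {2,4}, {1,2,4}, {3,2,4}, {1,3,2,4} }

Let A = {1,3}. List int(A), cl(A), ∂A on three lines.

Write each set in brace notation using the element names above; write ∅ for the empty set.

interior: largest open inside A is {1} (from ∅, {1})
cl via duality: int({2,4}) = {2,4}, so X∖{2,4} = {1,3}
cl∖int = {3}

int(A) = {1}
cl(A)  = {1,3}
∂A     = {3}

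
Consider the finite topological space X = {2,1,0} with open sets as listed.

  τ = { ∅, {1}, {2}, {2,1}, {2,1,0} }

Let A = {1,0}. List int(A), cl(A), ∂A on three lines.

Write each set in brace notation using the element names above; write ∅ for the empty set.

int(A) = {1}
cl(A)  = {1,0}
∂A     = {0}

opens ⊆ A: ∅, {1}; union → int = {1}
complement {2}; its interior {2}; cl(A) = X∖{2} = {1,0}
boundary = {1,0} ∖ {1} = {0}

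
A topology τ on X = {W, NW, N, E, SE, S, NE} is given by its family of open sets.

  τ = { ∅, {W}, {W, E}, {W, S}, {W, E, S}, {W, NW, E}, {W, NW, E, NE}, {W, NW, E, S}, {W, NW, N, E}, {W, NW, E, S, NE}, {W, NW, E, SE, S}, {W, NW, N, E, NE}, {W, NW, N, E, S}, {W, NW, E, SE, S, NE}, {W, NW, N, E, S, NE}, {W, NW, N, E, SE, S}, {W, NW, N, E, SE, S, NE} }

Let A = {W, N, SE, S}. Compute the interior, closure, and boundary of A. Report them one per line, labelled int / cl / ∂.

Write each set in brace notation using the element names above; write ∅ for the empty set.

open subsets of A: ∅, {W}, {W, S}; so int(A) = {W, S}
closure: X∖int(X∖A) = X∖∅ = {W, NW, N, E, SE, S, NE}
∂A = {W, NW, N, E, SE, S, NE} minus {W, S} = {NW, N, E, SE, NE}

int(A) = {W, S}
cl(A)  = {W, NW, N, E, SE, S, NE}
∂A     = {NW, N, E, SE, NE}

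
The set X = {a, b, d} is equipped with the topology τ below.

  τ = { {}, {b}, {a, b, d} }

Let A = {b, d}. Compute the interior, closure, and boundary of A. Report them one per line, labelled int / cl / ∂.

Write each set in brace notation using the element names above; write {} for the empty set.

int(A) = {b}
cl(A)  = {a, b, d}
∂A     = {a, d}

interior: largest open inside A is {b} (from {}, {b})
cl via duality: int({a}) = {}, so X∖{} = {a, b, d}
cl∖int = {a, d}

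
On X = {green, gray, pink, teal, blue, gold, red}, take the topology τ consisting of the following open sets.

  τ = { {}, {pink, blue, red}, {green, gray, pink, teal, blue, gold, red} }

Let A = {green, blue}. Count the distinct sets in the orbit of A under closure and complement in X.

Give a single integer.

cl via duality: int({gray, pink, teal, gold, red}) = {}, so X∖{} = {green, gray, pink, teal, blue, gold, red}
Write k for closure, c for complement:
  1. A     = {green, blue}
  2. kA    = {green, gray, pink, teal, blue, gold, red}
  3. cA    = {gray, pink, teal, gold, red}
  4. ckA   = {}
applying k or c yields no new set

4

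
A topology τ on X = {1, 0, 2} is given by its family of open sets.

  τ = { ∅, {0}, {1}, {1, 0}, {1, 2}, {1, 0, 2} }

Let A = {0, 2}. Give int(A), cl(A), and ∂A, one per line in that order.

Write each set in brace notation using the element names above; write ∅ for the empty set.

int(A) = {0}
cl(A)  = {0, 2}
∂A     = {2}

opens ⊆ A: ∅, {0}; union → int = {0}
complement {1}; its interior {1}; cl(A) = X∖{1} = {0, 2}
boundary = {0, 2} ∖ {0} = {2}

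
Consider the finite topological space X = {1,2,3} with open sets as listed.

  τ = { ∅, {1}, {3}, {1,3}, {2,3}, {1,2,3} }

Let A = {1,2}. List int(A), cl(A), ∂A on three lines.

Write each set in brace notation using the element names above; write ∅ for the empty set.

interior: largest open inside A is {1} (from ∅, {1})
cl via duality: int({3}) = {3}, so X∖{3} = {1,2}
cl∖int = {2}

int(A) = {1}
cl(A)  = {1,2}
∂A     = {2}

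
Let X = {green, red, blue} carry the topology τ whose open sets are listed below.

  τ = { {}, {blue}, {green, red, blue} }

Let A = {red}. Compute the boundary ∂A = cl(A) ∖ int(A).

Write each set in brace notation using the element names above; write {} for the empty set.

{green, red}

opens ⊆ A: {}; union → int = {}
complement {green, blue}; its interior {blue}; cl(A) = X∖{blue} = {green, red}
boundary = {green, red} ∖ {} = {green, red}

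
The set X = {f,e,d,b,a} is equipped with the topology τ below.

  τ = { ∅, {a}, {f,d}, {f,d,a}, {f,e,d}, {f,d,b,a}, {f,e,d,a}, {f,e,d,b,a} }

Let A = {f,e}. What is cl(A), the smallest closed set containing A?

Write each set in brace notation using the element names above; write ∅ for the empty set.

closure: X∖int(X∖A) = X∖{a} = {f,e,d,b}

{f,e,d,b}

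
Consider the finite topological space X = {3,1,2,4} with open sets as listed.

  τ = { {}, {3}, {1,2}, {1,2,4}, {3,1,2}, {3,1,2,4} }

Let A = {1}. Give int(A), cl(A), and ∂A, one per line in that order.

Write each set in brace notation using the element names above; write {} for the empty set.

U open, U⊆A: {}. int(A) = ⋃ = {}
X∖A={3,2,4}, int(X∖A)={3}, hence cl(A)={1,2,4}
∂A: remove int from cl → {1,2,4}

int(A) = {}
cl(A)  = {1,2,4}
∂A     = {1,2,4}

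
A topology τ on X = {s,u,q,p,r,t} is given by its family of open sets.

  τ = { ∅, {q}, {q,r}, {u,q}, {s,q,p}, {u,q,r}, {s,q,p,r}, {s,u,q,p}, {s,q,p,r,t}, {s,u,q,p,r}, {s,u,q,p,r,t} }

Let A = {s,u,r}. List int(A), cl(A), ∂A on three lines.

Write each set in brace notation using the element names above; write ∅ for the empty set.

interior: largest open inside A is ∅ (from ∅)
cl via duality: int({q,p,t}) = {q}, so X∖{q} = {s,u,p,r,t}
cl∖int = {s,u,p,r,t}

int(A) = ∅
cl(A)  = {s,u,p,r,t}
∂A     = {s,u,p,r,t}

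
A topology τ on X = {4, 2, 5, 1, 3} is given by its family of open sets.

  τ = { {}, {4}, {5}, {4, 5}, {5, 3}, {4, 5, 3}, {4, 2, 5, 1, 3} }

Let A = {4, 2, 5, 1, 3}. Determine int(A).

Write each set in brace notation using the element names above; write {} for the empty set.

interior: largest open inside A is {4, 2, 5, 1, 3} (from {}, {4}, {5}, {5, 3}, {4, 5}, {4, 5, 3}, {4, 2, 5, 1, 3})

{4, 2, 5, 1, 3}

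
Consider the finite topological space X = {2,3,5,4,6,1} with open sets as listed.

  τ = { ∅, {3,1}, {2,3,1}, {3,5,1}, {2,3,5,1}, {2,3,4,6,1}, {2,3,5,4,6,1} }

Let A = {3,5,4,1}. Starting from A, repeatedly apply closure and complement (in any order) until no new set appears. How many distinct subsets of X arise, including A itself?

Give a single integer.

6

closure: X∖int(X∖A) = X∖∅ = {2,3,5,4,6,1}
Let k=closure and c=complement:
  1. A     = {3,5,4,1}
  2. kA    = {2,3,5,4,6,1}
  3. cA    = {2,6}
  4. ckA   = ∅
  5. kcA   = {2,4,6}
  6. ckcA  = {3,5,1}
— saturated at 6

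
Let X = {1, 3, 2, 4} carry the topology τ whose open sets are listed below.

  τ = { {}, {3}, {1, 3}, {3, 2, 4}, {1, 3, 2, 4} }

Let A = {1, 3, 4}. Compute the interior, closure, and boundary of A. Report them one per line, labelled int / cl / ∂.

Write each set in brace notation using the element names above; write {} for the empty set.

open subsets of A: {}, {3}, {1, 3}; so int(A) = {1, 3}
closure: X∖int(X∖A) = X∖{} = {1, 3, 2, 4}
∂A = {1, 3, 2, 4} minus {1, 3} = {2, 4}

int(A) = {1, 3}
cl(A)  = {1, 3, 2, 4}
∂A     = {2, 4}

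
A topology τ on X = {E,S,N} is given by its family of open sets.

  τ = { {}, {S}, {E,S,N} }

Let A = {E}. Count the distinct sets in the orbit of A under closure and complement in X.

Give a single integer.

X∖A={S,N}, int(X∖A)={S}, hence cl(A)={E,N}
Orbit (k=closure, c=complement):
  1. A     = {E}
  2. kA    = {E,N}
  3. cA    = {S,N}
  4. ckA   = {S}
  5. kcA   = {E,S,N}
  6. ckcA  = {}
(closed under both — stop)

6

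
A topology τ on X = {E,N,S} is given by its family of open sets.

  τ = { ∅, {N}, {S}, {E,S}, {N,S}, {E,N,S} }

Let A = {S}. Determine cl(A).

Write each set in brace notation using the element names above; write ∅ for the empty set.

cl via duality: int({E,N}) = {N}, so X∖{N} = {E,S}

{E,S}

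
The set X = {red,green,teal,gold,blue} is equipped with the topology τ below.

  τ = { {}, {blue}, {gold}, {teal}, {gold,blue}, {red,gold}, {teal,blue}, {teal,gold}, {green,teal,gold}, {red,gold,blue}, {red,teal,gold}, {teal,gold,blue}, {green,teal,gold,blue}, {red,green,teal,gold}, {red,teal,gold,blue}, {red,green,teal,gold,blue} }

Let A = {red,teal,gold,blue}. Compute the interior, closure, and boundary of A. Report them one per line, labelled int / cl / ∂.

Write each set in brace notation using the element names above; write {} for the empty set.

int(A) = {red,teal,gold,blue}
cl(A)  = {red,green,teal,gold,blue}
∂A     = {green}

opens ⊆ A: {}, {gold}, {teal}, {blue}, {gold,blue}, {red,gold}, {teal,gold}, {teal,blue}, {red,teal,gold}, {red,gold,blue}, {teal,gold,blue}, {red,teal,gold,blue}; union → int = {red,teal,gold,blue}
complement {green}; its interior {}; cl(A) = X∖{} = {red,green,teal,gold,blue}
boundary = {red,green,teal,gold,blue} ∖ {red,teal,gold,blue} = {green}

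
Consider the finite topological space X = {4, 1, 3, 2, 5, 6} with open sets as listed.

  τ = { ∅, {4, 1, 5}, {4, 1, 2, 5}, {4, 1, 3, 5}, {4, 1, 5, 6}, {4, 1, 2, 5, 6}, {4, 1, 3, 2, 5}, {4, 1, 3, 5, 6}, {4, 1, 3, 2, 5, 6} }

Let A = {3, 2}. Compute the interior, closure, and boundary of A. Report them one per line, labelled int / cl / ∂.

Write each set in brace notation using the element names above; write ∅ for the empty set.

int(A) = ∅
cl(A)  = {3, 2}
∂A     = {3, 2}

open subsets of A: ∅; so int(A) = ∅
closure: X∖int(X∖A) = X∖{4, 1, 5, 6} = {3, 2}
∂A = {3, 2} minus ∅ = {3, 2}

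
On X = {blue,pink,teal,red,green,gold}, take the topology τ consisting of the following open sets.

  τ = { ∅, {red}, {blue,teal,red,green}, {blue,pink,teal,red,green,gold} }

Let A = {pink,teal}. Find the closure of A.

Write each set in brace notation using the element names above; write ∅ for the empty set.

closure: X∖int(X∖A) = X∖{red} = {blue,pink,teal,green,gold}

{blue,pink,teal,green,gold}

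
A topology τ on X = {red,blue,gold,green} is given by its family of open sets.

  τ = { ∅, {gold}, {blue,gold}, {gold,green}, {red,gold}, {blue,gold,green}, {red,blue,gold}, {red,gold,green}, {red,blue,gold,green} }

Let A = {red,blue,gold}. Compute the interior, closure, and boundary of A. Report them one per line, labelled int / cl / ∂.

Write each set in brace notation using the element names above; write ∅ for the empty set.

U open, U⊆A: ∅, {gold}, {blue,gold}, {red,gold}, {red,blue,gold}. int(A) = ⋃ = {red,blue,gold}
X∖A={green}, int(X∖A)=∅, hence cl(A)={red,blue,gold,green}
∂A: remove int from cl → {green}

int(A) = {red,blue,gold}
cl(A)  = {red,blue,gold,green}
∂A     = {green}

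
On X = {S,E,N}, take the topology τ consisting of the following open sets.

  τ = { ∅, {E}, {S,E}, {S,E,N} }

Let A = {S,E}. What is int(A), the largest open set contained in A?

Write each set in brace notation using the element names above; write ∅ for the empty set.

{S,E}

open subsets of A: ∅, {E}, {S,E}; so int(A) = {S,E}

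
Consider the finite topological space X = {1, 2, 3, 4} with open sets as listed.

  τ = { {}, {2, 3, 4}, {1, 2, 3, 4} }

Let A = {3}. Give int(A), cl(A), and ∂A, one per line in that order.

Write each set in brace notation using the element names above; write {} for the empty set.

open subsets of A: {}; so int(A) = {}
closure: X∖int(X∖A) = X∖{} = {1, 2, 3, 4}
∂A = {1, 2, 3, 4} minus {} = {1, 2, 3, 4}

int(A) = {}
cl(A)  = {1, 2, 3, 4}
∂A     = {1, 2, 3, 4}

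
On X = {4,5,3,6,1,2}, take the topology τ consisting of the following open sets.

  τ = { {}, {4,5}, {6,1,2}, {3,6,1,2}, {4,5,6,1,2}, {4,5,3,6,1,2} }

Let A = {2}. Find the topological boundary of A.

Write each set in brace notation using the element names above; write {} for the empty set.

{3,6,1,2}

open subsets of A: {}; so int(A) = {}
closure: X∖int(X∖A) = X∖{4,5} = {3,6,1,2}
∂A = {3,6,1,2} minus {} = {3,6,1,2}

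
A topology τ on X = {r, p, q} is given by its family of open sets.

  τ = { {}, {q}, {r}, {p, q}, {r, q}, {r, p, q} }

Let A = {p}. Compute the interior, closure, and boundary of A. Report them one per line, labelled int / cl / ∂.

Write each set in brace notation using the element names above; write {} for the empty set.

int(A) = {}
cl(A)  = {p}
∂A     = {p}

interior: largest open inside A is {} (from {})
cl via duality: int({r, q}) = {r, q}, so X∖{r, q} = {p}
cl∖int = {p}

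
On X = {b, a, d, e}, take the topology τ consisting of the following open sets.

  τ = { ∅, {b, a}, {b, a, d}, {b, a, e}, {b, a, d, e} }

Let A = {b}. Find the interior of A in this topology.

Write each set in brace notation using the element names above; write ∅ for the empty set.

open subsets of A: ∅; so int(A) = ∅

∅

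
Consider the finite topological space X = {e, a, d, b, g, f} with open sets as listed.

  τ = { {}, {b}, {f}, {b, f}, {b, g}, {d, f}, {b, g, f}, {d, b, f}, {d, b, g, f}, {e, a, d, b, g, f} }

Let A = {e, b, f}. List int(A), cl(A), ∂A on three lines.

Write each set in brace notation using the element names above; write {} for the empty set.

int(A) = {b, f}
cl(A)  = {e, a, d, b, g, f}
∂A     = {e, a, d, g}

U open, U⊆A: {}, {f}, {b}, {b, f}. int(A) = ⋃ = {b, f}
X∖A={a, d, g}, int(X∖A)={}, hence cl(A)={e, a, d, b, g, f}
∂A: remove int from cl → {e, a, d, g}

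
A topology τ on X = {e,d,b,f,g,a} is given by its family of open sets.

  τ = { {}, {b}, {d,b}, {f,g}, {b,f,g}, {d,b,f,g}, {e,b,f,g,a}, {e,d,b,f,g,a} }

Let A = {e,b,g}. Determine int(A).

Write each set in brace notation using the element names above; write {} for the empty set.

{b}

opens ⊆ A: {}, {b}; union → int = {b}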